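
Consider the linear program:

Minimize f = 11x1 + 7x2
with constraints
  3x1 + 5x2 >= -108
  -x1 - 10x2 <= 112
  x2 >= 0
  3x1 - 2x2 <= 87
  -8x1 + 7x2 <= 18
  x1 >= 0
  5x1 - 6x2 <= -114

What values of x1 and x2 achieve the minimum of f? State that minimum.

x1 = 690/13, x2 = 822/13, minimum f = 13344/13

Extreme points and f = 11x1 + 7x2:
  (129, 150) → f = 2469
  (375/4, 777/8) → f = 13689/8
  (690/13, 822/13) → f = 13344/13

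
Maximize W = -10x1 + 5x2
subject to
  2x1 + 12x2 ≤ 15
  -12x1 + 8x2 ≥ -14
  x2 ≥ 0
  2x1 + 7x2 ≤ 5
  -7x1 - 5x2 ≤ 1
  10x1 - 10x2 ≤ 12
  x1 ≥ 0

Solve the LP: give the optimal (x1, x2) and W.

Feasible corners and W = -10x1 + 5x2:
  (7/6, 0) → W = -35/3
  (69/50, 8/25) → W = -61/5
  (0, 0) → W = 0
  (0, 5/7) → W = 25/7

At the optimal vertex, 2x1 + 7x2 = 5 and x1 = 0.
Solving simultaneously gives x1 = 0, x2 = 5/7.

x1 = 0, x2 = 5/7, maximum W = 25/7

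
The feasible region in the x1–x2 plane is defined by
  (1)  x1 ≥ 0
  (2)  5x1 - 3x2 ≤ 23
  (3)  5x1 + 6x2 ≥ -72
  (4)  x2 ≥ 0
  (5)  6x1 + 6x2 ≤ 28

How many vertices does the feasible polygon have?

Pairwise boundary intersections that survive every other constraint:
  (0, 0)
  (0, 14/3)
  (23/5, 0)
  (37/8, 1/24)

4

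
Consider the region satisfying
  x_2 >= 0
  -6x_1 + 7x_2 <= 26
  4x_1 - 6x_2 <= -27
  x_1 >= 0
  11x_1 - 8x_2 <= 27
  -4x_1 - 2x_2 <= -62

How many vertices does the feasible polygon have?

Intersecting each pair of boundary lines and keeping only the points that satisfy every inequality leaves:
  (397/29, 448/29)
  (191/20, 119/10)
  (189/17, 405/34)
  (159/16, 89/8)

4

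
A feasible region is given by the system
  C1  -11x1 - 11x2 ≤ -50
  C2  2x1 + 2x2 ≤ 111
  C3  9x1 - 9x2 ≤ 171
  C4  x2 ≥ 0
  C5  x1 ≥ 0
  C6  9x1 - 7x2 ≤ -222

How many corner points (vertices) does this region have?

Intersecting each pair of boundary lines and keeping only the points that satisfy every inequality leaves:
  (0, 111/2)
  (333/32, 1443/32)
  (0, 222/7)

3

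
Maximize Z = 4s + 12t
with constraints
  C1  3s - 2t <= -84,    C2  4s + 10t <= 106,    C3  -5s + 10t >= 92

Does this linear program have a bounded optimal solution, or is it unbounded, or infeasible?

From the feasible point (-314/19, 327/19), moving in the direction (-10, 4) keeps every constraint satisfied while Z increases without bound.

unbounded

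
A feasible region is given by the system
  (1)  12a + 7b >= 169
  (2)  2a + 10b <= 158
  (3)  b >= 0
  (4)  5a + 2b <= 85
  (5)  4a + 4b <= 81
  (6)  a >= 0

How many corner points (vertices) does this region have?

5

Of the 15 pairwise boundary intersections, those satisfying every inequality are:
  (292/53, 779/53)
  (169/12, 0)
  (89/16, 235/16)
  (17, 0)
  (89/6, 65/12)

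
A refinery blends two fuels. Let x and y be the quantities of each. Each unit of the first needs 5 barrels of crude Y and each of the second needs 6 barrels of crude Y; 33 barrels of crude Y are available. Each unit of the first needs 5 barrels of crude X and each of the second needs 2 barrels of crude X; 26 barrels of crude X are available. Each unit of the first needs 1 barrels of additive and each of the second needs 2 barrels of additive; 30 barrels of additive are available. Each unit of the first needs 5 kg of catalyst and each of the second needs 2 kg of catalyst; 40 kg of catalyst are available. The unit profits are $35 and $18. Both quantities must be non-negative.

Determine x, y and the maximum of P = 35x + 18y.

x = 9/2, y = 7/4, maximum P = 189

Corner points and P = 35x + 18y:
  (0, 0) → P = 0
  (0, 11/2) → P = 99
  (26/5, 0) → P = 182
  (9/2, 7/4) → P = 189

The binding constraints are 5x + 6y = 33 and 5x + 2y = 26.
Solving simultaneously gives x = 9/2, y = 7/4.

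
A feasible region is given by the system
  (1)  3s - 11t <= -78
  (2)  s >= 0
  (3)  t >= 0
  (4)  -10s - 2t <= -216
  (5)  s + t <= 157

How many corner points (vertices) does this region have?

The feasible vertices (each the meet of two boundaries and inside every other half-plane) are:
  (555/29, 357/29)
  (1649/14, 549/14)
  (0, 108)
  (0, 157)

4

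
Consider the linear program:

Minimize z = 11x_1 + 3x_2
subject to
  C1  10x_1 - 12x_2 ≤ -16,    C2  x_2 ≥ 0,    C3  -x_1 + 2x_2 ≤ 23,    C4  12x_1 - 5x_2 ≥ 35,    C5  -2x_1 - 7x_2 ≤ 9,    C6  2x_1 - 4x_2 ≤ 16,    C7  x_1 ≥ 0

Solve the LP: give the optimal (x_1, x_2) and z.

x_1 = 250/47, x_2 = 271/47, minimum z = 3563/47

Corner points and z = 11x_1 + 3x_2:
  (61/2, 107/4) → z = 1663/4
  (250/47, 271/47) → z = 3563/47
  (185/19, 311/19) → z = 2968/19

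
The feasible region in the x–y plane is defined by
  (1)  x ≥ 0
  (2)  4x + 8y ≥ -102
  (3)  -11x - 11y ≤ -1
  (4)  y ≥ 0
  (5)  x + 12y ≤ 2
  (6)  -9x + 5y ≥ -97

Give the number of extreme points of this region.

4

Of the 15 pairwise boundary intersections, those satisfying every inequality are:
  (0, 1/11)
  (0, 1/6)
  (1/11, 0)
  (2, 0)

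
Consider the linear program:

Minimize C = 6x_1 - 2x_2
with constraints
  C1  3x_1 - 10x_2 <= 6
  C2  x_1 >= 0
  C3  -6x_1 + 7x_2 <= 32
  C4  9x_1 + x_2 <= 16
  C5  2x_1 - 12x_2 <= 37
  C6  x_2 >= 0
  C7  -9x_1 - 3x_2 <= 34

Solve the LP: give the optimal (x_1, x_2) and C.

x_1 = 0, x_2 = 32/7, minimum C = -64/7

Feasible corners and C = 6x_1 - 2x_2:
  (0, 32/7) → C = -64/7
  (0, 0) → C = 0
  (80/69, 128/23) → C = -96/23
  (16/9, 0) → C = 32/3

At the optimal vertex, x_1 = 0 and -6x_1 + 7x_2 = 32.
Solving simultaneously gives x_1 = 0, x_2 = 32/7.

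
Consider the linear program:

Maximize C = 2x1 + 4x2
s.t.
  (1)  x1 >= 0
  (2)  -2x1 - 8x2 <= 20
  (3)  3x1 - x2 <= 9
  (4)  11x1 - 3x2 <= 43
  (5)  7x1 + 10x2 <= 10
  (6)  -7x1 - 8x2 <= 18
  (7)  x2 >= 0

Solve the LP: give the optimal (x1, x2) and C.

x1 = 0, x2 = 1, maximum C = 4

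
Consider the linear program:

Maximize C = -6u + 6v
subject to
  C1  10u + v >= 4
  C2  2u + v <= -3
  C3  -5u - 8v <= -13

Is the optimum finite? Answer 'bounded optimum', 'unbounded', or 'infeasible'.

The boundaries 10u + v = 4 and 2u + v = -3 meet at (7/8, -19/4), but that point violates -5u - 8v ≤ -13. Every candidate vertex is excluded by some other constraint, so the feasible region is empty.

infeasible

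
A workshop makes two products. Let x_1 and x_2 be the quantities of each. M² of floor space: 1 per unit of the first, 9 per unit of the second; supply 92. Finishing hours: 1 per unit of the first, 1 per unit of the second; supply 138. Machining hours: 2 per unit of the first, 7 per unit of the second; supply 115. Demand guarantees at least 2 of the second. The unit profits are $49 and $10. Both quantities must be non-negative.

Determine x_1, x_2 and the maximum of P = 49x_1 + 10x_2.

x_1 = 101/2, x_2 = 2, maximum P = 4989/2

Feasible corners and P = 49x_1 + 10x_2:
  (0, 92/9) → P = 920/9
  (0, 2) → P = 20
  (391/11, 69/11) → P = 19849/11
  (101/2, 2) → P = 4989/2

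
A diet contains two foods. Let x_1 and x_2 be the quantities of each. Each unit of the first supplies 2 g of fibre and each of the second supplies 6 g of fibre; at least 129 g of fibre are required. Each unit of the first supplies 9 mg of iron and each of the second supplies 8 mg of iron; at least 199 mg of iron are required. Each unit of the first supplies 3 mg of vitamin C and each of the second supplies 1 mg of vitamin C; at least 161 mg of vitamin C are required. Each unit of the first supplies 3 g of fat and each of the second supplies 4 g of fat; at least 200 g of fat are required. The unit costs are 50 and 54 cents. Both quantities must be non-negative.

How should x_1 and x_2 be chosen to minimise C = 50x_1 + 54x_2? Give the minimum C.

Vertices and C = 50x_1 + 54x_2:
  (0, 161) → C = 8694
  (200/3, 0) → C = 10000/3
  (148/3, 13) → C = 9506/3
The feasible region is unbounded (it extends along (0, 1), (1, 0)), but C strictly increases along every unbounded feasible direction, so there is no improving ray and the minimum is attained at a vertex.

The binding constraints are 3x_1 + x_2 = 161 and 3x_1 + 4x_2 = 200.
Solving simultaneously gives x_1 = 148/3, x_2 = 13.

x_1 = 148/3, x_2 = 13, minimum C = 9506/3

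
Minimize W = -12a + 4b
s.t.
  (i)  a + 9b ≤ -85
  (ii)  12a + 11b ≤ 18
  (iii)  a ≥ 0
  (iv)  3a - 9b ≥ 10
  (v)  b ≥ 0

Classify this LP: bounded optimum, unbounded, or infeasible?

The boundaries a + 9b = -85 and 12a + 11b = 18 meet at (1097/97, -1038/97), but that point violates b ≥ 0. Every candidate vertex is excluded by some other constraint, so the feasible region is empty.

infeasible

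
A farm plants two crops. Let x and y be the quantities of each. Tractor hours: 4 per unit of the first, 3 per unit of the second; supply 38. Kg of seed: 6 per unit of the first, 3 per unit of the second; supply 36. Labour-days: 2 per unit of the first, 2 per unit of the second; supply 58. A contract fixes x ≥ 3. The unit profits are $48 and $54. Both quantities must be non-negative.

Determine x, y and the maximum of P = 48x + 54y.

x = 3, y = 6, maximum P = 468

Corner points and P = 48x + 54y:
  (6, 0) → P = 288
  (3, 0) → P = 144
  (3, 6) → P = 468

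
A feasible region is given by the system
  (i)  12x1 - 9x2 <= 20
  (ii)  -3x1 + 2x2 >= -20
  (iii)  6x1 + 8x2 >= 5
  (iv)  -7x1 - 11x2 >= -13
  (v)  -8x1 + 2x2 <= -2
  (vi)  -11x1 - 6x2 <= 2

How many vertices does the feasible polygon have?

The feasible vertices (each the meet of two boundaries and inside every other half-plane) are:
  (41/30, -2/5)
  (337/195, 16/195)
  (13/38, 7/19)
  (8/17, 15/17)

4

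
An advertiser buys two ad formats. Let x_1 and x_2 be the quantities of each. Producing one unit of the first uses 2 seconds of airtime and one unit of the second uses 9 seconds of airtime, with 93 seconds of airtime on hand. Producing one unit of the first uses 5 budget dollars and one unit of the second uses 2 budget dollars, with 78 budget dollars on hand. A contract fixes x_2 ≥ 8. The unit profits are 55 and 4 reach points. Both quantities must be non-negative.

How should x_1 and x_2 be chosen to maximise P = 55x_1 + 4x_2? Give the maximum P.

Feasible corners and P = 55x_1 + 4x_2:
  (0, 31/3) → P = 124/3
  (0, 8) → P = 32
  (21/2, 8) → P = 1219/2

The optimum lies where 2x_1 + 9x_2 = 93 and x_2 = 8.
Solving simultaneously gives x_1 = 21/2, x_2 = 8.

x_1 = 21/2, x_2 = 8, maximum P = 1219/2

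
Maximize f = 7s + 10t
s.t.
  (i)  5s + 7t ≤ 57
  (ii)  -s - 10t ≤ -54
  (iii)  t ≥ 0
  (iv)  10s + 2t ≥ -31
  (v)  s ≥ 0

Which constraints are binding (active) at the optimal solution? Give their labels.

(i) and (v)

Extreme points and f = 7s + 10t:
  (192/43, 213/43) → f = 3474/43
  (0, 57/7) → f = 570/7
  (0, 27/5) → f = 54

The maximum is at (0, 57/7). Substituting into each constraint, equality holds for (i) and (v); the remaining constraints have slack.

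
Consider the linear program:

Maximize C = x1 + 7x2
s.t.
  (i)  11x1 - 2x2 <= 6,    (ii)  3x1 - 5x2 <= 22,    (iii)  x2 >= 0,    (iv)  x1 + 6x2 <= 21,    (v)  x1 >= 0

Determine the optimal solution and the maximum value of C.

x1 = 0, x2 = 7/2, maximum C = 49/2

Vertices and C = x1 + 7x2:
  (6/11, 0) → C = 6/11
  (39/34, 225/68) → C = 1653/68
  (0, 0) → C = 0
  (0, 7/2) → C = 49/2

At the optimal vertex, x1 + 6x2 = 21 and x1 = 0.
Solving simultaneously gives x1 = 0, x2 = 7/2.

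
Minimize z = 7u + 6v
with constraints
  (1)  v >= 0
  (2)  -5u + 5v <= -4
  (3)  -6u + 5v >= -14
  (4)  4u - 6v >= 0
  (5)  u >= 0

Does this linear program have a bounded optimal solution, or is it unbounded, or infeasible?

Extreme points and z = 7u + 6v:
  (4/5, 0) → z = 28/5
  (7/3, 0) → z = 49/3
  (12/5, 8/5) → z = 132/5
  (21/4, 7/2) → z = 231/4
The feasible region has finitely many vertices and no improving ray; the minimum is 28/5 at (4/5, 0).

bounded optimum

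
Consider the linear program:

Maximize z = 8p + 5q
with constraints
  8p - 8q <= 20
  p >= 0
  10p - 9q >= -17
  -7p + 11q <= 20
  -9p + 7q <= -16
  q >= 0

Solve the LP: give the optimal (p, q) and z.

Vertices and z = 8p + 5q:
  (95/8, 75/8) → z = 1135/8
  (5/2, 0) → z = 20
  (158/25, 146/25) → z = 1994/25
  (16/9, 0) → z = 128/9

The binding constraints are 8p - 8q = 20 and -7p + 11q = 20.
Solving simultaneously gives p = 95/8, q = 75/8.

p = 95/8, q = 75/8, maximum z = 1135/8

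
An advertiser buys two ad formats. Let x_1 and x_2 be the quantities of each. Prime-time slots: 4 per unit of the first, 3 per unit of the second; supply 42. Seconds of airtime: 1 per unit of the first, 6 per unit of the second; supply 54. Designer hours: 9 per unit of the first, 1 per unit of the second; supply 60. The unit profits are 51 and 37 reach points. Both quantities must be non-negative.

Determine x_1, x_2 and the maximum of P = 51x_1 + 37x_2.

Feasible corners and P = 51x_1 + 37x_2:
  (0, 0) → P = 0
  (0, 9) → P = 333
  (20/3, 0) → P = 340
  (30/7, 58/7) → P = 3676/7
  (6, 6) → P = 528

At the optimal vertex, 4x_1 + 3x_2 = 42 and 9x_1 + x_2 = 60.
Solving simultaneously gives x_1 = 6, x_2 = 6.

x_1 = 6, x_2 = 6, maximum P = 528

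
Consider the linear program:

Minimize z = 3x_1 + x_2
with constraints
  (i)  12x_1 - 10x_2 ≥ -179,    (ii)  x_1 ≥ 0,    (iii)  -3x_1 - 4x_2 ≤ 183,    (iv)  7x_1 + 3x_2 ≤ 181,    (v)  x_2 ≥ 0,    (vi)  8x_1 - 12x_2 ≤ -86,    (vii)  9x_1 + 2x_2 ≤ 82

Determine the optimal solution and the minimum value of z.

x_1 = 0, x_2 = 43/6, minimum z = 43/6

Vertices and z = 3x_1 + x_2:
  (0, 179/10) → z = 179/10
  (77/19, 865/38) → z = 1327/38
  (0, 43/6) → z = 43/6
  (203/31, 715/62) → z = 1933/62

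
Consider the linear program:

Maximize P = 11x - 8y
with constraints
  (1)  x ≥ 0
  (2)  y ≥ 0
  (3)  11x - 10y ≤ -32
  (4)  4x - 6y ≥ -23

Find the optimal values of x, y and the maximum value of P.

Extreme points and P = 11x - 8y:
  (0, 16/5) → P = -128/5
  (0, 23/6) → P = -92/3
  (19/13, 125/26) → P = -291/13

x = 19/13, y = 125/26, maximum P = -291/13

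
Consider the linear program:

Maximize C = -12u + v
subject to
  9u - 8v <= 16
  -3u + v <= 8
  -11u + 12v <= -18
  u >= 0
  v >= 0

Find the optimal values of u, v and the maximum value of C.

Corner points and C = -12u + v:
  (12/5, 7/10) → C = -281/10
  (16/9, 0) → C = -64/3
  (18/11, 0) → C = -216/11

u = 18/11, v = 0, maximum C = -216/11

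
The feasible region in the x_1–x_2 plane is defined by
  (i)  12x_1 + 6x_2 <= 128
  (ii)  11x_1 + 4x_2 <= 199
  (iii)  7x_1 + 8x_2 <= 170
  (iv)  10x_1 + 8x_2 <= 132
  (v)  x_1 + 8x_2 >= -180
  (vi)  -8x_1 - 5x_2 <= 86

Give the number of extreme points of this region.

5

The feasible vertices (each the meet of two boundaries and inside every other half-plane) are:
  (58/9, 76/9)
  (1052/45, -1144/45)
  (-38/3, 97/3)
  (-1538/29, 1962/29)
  (212/59, -1354/59)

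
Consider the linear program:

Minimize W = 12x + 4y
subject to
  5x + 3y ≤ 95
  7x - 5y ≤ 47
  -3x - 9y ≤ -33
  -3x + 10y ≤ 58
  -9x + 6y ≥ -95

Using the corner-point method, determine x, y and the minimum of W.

x = -64/19, y = 91/19, minimum W = -404/19

Vertices and W = 12x + 4y:
  (308/23, 215/23) → W = 4556/23
  (776/59, 575/59) → W = 11612/59
  (98/13, 15/13) → W = 1236/13
  (-64/19, 91/19) → W = -404/19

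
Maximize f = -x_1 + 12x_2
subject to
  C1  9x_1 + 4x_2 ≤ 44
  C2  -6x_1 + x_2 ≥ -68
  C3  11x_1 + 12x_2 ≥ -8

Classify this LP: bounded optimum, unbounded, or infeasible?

From the feasible point (35/4, -139/16), moving in the direction (-4, 9) keeps every constraint satisfied while f increases without bound.

unbounded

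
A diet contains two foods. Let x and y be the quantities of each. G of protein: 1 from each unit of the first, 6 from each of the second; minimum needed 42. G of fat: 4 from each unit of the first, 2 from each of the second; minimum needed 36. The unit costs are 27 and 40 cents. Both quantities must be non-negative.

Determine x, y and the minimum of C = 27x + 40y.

Extreme points and C = 27x + 40y:
  (0, 18) → C = 720
  (42, 0) → C = 1134
  (6, 6) → C = 402
The feasible region is unbounded (it extends along (0, 1), (1, 0)), but C strictly increases along every unbounded feasible direction, so there is no improving ray and the minimum is attained at a vertex.

At the optimal vertex, x + 6y = 42 and 4x + 2y = 36.
Solving simultaneously gives x = 6, y = 6.

x = 6, y = 6, minimum C = 402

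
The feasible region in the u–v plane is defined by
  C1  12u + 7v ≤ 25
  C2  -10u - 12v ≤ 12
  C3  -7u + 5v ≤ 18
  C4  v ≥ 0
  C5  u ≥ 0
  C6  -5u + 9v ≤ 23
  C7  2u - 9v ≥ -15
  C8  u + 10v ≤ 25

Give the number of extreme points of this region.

4

The feasible vertices (each the meet of two boundaries and inside every other half-plane) are:
  (25/12, 0)
  (60/61, 115/61)
  (0, 0)
  (0, 5/3)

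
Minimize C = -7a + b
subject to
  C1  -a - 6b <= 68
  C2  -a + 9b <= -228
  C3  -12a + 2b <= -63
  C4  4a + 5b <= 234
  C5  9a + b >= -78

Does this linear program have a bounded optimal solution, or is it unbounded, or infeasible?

bounded optimum

Feasible corners and C = -7a + b:
  (252/5, -296/15) → C = -5588/15
  (1744/19, -506/19) → C = -12714/19
  (3246/41, -678/41) → C = -23400/41
The feasible region has finitely many vertices and no improving ray; the minimum is -12714/19 at (1744/19, -506/19).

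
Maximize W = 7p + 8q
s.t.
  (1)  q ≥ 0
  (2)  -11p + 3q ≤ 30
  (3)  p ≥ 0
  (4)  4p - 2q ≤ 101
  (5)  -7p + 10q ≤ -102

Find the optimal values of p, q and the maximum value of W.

Extreme points and W = 7p + 8q:
  (101/4, 0) → W = 707/4
  (102/7, 0) → W = 102
  (31, 23/2) → W = 309

p = 31, q = 23/2, maximum W = 309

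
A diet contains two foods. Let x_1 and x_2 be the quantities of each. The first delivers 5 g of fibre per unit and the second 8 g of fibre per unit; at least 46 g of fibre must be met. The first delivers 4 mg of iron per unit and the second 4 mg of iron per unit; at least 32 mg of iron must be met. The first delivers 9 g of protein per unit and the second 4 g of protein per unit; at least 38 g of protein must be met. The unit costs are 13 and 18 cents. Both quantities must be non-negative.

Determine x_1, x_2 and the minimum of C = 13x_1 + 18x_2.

Feasible corners and C = 13x_1 + 18x_2:
  (0, 19/2) → C = 171
  (46/5, 0) → C = 598/5
  (6, 2) → C = 114
  (6/5, 34/5) → C = 138
The feasible region is unbounded (it extends along (0, 1), (1, 0)), but C strictly increases along every unbounded feasible direction, so there is no improving ray and the minimum is attained at a vertex.

x_1 = 6, x_2 = 2, minimum C = 114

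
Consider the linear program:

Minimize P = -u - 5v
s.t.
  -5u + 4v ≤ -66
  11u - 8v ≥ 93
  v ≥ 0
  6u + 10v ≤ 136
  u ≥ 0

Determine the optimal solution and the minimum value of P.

u = 602/37, v = 142/37, minimum P = -1312/37

Corner points and P = -u - 5v:
  (66/5, 0) → P = -66/5
  (602/37, 142/37) → P = -1312/37
  (68/3, 0) → P = -68/3

The optimum lies where -5u + 4v = -66 and 6u + 10v = 136.
Solving simultaneously gives u = 602/37, v = 142/37.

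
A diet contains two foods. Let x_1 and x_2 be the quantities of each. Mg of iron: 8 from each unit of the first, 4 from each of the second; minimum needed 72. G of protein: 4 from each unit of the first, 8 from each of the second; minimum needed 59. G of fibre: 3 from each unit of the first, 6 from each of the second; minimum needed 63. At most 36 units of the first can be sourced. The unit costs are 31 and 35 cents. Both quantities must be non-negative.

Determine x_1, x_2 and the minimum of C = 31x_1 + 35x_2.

The feasible region is unbounded (it extends along (0, 1)), but C strictly increases along every unbounded feasible direction, so there is no improving ray and the minimum is attained at a vertex.

x_1 = 5, x_2 = 8, minimum C = 435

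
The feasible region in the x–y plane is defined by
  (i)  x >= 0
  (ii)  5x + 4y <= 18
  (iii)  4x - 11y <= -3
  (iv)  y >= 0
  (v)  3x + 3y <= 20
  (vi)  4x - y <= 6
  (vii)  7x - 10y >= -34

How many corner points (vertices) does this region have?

The feasible vertices (each the meet of two boundaries and inside every other half-plane) are:
  (0, 3/11)
  (0, 17/5)
  (2, 2)
  (22/39, 148/39)
  (69/40, 9/10)

5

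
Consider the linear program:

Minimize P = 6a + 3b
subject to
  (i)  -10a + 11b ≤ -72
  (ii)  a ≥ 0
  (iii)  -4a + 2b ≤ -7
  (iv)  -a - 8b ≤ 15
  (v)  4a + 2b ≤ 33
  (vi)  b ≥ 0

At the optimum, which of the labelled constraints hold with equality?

(i) and (vi)

Vertices and P = 6a + 3b:
  (507/64, 21/32) → P = 99/2
  (36/5, 0) → P = 216/5
  (33/4, 0) → P = 99/2

The minimum is at (36/5, 0). Substituting into each constraint, equality holds for (i) and (vi); the remaining constraints have slack.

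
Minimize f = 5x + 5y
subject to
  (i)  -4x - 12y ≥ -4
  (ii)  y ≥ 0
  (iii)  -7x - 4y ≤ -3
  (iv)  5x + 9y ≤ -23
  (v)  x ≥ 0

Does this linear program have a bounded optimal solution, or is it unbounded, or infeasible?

The boundaries -4x - 12y = -4 and y = 0 meet at (1, 0), but that point violates 5x + 9y ≤ -23. Every candidate vertex is excluded by some other constraint, so the feasible region is empty.

infeasible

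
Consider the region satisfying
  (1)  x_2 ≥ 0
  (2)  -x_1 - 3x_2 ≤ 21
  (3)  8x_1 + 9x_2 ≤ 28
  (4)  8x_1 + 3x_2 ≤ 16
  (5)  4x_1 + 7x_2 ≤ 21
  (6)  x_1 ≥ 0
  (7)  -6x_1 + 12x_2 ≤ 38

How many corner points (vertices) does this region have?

5

Intersecting each pair of boundary lines and keeping only the points that satisfy every inequality leaves:
  (2, 0)
  (0, 0)
  (5/4, 2)
  (7/20, 14/5)
  (0, 3)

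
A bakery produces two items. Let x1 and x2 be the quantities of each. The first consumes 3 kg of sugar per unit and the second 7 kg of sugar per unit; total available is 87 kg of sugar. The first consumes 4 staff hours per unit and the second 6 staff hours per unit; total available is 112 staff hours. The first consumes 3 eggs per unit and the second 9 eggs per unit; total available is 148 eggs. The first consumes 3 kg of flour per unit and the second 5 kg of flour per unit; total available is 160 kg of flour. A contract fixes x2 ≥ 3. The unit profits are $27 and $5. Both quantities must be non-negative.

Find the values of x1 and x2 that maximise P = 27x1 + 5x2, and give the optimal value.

Extreme points and P = 27x1 + 5x2:
  (0, 87/7) → P = 435/7
  (0, 3) → P = 15
  (22, 3) → P = 609

The binding constraints are 3x1 + 7x2 = 87 and x2 = 3.
Solving simultaneously gives x1 = 22, x2 = 3.

x1 = 22, x2 = 3, maximum P = 609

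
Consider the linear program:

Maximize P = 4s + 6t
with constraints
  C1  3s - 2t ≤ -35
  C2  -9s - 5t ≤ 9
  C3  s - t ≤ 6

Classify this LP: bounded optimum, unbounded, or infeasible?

unbounded

From the feasible point (-193/33, 96/11), moving in the direction (-5, 9) keeps every constraint satisfied while P increases without bound.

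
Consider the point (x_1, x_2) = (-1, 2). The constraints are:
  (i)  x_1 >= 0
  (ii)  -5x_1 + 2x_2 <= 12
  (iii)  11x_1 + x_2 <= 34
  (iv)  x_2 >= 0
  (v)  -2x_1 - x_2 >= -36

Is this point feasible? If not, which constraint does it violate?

not feasible — violates (i)

Constraint (i): x_1 = -1, which is not ≥ 0. All other constraints are satisfied.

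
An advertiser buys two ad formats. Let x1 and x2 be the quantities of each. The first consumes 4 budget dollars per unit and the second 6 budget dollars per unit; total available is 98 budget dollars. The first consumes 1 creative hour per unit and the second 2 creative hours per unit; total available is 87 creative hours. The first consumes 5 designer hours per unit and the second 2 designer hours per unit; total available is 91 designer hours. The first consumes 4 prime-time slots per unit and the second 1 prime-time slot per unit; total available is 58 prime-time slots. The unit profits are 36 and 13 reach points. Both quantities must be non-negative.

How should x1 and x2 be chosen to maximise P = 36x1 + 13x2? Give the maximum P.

x1 = 25/2, x2 = 8, maximum P = 554

Extreme points and P = 36x1 + 13x2:
  (0, 0) → P = 0
  (0, 49/3) → P = 637/3
  (29/2, 0) → P = 522
  (25/2, 8) → P = 554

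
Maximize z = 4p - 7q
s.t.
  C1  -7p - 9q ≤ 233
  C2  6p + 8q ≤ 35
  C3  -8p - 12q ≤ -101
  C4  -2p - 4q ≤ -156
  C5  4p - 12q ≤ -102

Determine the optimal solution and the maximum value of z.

Feasible corners and z = 4p - 7q:
  (-2179/2, 1643/2) → z = -20217/2
  (-1235/4, 857/4) → z = -10939/4
  (-277/2, 433/4) → z = -5247/4
  (-367/2, 523/4) → z = -6597/4

The optimum lies where 6p + 8q = 35 and -2p - 4q = -156.
Solving simultaneously gives p = -277/2, q = 433/4.

p = -277/2, q = 433/4, maximum z = -5247/4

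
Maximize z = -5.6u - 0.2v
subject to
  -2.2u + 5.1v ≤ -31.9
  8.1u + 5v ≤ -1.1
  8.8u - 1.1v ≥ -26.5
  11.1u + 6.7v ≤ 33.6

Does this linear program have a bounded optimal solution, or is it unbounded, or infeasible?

unbounded

From the feasible point (15389/5231, -26081/5231), moving in the direction (-1.1, -8.8) keeps every constraint satisfied while z increases without bound.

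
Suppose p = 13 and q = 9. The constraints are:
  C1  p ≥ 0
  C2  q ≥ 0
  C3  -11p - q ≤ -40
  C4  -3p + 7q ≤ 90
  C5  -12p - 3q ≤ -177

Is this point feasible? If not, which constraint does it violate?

C1: 13 ≥ 0 ✓
C2: 9 ≥ 0 ✓
C3: -152 ≤ -40 ✓
C4: 24 ≤ 90 ✓
C5: -183 ≤ -177 ✓

feasible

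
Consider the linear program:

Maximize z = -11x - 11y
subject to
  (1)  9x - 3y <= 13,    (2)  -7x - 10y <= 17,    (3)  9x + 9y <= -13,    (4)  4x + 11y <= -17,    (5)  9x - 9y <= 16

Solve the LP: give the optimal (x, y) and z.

x = -17/37, y = -51/37, maximum z = 748/37

Extreme points and z = -11x - 11y:
  (-17/37, -51/37) → z = 748/37
  (7/153, -265/153) → z = 946/51
  (10/63, -101/63) → z = 143/9
  (1/6, -29/18) → z = 143/9

The binding constraints are -7x - 10y = 17 and 4x + 11y = -17.
Solving simultaneously gives x = -17/37, y = -51/37.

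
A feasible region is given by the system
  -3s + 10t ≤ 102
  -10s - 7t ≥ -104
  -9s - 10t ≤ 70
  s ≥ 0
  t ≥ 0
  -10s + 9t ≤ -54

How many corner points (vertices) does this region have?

Pairwise boundary intersections that survive every other constraint:
  (52/5, 0)
  (657/80, 25/8)
  (27/5, 0)

3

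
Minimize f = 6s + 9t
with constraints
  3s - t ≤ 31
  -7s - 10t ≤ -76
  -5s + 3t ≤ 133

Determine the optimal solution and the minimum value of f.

s = 386/37, t = 11/37, minimum f = 2415/37

Corner points and f = 6s + 9t:
  (386/37, 11/37) → f = 2415/37
  (113/2, 277/2) → f = 3171/2
  (-1102/71, 1311/71) → f = 5187/71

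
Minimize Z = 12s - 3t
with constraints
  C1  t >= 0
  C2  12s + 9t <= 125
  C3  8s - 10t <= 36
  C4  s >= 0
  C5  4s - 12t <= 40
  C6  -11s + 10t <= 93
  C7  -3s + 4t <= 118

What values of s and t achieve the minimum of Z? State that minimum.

Vertices and Z = 12s - 3t:
  (9/2, 0) → Z = 54
  (0, 0) → Z = 0
  (787/96, 71/24) → Z = 179/2
  (413/219, 2491/219) → Z = -839/73
  (0, 93/10) → Z = -279/10

The binding constraints are s = 0 and -11s + 10t = 93.
Solving simultaneously gives s = 0, t = 93/10.

s = 0, t = 93/10, minimum Z = -279/10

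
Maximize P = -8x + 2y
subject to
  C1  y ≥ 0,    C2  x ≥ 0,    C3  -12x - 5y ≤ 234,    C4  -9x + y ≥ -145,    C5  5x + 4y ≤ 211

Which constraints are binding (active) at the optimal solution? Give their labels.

Corner points and P = -8x + 2y:
  (0, 0) → P = 0
  (145/9, 0) → P = -1160/9
  (0, 211/4) → P = 211/2
  (791/41, 1174/41) → P = -3980/41

The maximum is at (0, 211/4). Substituting into each constraint, equality holds for C2 and C5; the remaining constraints have slack.

C2 and C5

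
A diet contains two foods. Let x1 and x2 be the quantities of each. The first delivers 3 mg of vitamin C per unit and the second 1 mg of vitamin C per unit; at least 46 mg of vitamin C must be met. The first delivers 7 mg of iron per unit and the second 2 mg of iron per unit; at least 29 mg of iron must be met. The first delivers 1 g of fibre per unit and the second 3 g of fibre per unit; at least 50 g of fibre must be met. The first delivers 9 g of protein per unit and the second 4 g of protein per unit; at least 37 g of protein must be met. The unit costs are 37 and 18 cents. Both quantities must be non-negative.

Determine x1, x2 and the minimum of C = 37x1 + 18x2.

x1 = 11, x2 = 13, minimum C = 641

Vertices and C = 37x1 + 18x2:
  (0, 46) → C = 828
  (50, 0) → C = 1850
  (11, 13) → C = 641
The feasible region is unbounded (it extends along (0, 1), (1, 0)), but C strictly increases along every unbounded feasible direction, so there is no improving ray and the minimum is attained at a vertex.

At the optimal vertex, 3x1 + x2 = 46 and x1 + 3x2 = 50.
Solving simultaneously gives x1 = 11, x2 = 13.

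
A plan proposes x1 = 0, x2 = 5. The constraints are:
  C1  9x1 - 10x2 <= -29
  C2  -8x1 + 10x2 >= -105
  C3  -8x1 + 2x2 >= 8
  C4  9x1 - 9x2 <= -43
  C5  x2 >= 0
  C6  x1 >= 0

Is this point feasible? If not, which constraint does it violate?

C1: -50 ≤ -29 ✓
C2: 50 ≥ -105 ✓
C3: 10 ≥ 8 ✓
C4: -45 ≤ -43 ✓
C5: 5 ≥ 0 ✓
C6: 0 ≥ 0 ✓

feasible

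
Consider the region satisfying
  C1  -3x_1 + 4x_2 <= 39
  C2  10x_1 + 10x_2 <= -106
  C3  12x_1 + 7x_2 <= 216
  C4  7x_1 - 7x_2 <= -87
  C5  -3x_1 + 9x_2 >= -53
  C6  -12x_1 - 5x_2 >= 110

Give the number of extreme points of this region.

4

Intersecting each pair of boundary lines and keeping only the points that satisfy every inequality leaves:
  (-407/35, 36/35)
  (-563/15, -92/5)
  (-403/35, 32/35)
  (-577/21, -316/21)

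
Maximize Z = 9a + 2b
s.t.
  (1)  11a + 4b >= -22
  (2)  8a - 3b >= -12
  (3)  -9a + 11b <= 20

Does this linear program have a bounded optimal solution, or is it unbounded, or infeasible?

From the feasible point (-114/65, -44/65), moving in the direction (11, 9) keeps every constraint satisfied while Z increases without bound.

unbounded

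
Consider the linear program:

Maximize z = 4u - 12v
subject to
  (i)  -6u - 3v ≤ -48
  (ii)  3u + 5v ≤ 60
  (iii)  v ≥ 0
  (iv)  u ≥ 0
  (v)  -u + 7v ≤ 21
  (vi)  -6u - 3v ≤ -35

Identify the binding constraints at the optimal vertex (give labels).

Extreme points and z = 4u - 12v:
  (8, 0) → z = 32
  (91/15, 58/15) → z = -332/15
  (20, 0) → z = 80
  (315/26, 123/26) → z = -108/13

The maximum is at (20, 0). Substituting into each constraint, equality holds for (ii) and (iii); the remaining constraints have slack.

(ii) and (iii)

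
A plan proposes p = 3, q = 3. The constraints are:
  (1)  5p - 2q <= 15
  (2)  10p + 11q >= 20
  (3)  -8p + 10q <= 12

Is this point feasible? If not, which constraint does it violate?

(1): 9 ≤ 15 ✓
(2): 63 ≥ 20 ✓
(3): 6 ≤ 12 ✓

feasible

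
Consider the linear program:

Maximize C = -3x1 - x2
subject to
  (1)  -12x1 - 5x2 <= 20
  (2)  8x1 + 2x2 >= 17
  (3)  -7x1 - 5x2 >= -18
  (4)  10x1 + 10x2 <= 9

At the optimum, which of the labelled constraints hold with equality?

(1) and (2)

Vertices and C = -3x1 - x2:
  (125/16, -91/4) → C = -11/16
  (38/15, -49/30) → C = -179/30
  (27/4, -117/20) → C = -72/5
The feasible region is unbounded (it extends along (5, -12), (5, -7)), but C strictly decreases along every unbounded feasible direction, so there is no improving ray and the maximum is attained at a vertex.

The maximum is at (125/16, -91/4). Substituting into each constraint, equality holds for (1) and (2); the remaining constraints have slack.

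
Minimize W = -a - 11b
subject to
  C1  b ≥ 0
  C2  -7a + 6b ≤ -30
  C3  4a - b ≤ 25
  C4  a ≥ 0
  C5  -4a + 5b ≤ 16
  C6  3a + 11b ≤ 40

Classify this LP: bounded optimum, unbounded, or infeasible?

Feasible corners and W = -a - 11b:
  (30/7, 0) → W = -30/7
  (25/4, 0) → W = -25/4
  (6, 2) → W = -28
  (315/47, 85/47) → W = -1250/47
The feasible region has finitely many vertices and no improving ray; the minimum is -28 at (6, 2).

bounded optimum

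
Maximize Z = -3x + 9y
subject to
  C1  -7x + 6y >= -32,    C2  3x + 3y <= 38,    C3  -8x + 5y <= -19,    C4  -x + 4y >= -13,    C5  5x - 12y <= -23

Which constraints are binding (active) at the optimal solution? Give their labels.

C2 and C3

Feasible corners and Z = -3x + 9y:
  (19/3, 19/3) → Z = 38
  (129/17, 259/51) → Z = 390/17
  (343/71, 279/71) → Z = 1482/71

The maximum is at (19/3, 19/3). Substituting into each constraint, equality holds for C2 and C3; the remaining constraints have slack.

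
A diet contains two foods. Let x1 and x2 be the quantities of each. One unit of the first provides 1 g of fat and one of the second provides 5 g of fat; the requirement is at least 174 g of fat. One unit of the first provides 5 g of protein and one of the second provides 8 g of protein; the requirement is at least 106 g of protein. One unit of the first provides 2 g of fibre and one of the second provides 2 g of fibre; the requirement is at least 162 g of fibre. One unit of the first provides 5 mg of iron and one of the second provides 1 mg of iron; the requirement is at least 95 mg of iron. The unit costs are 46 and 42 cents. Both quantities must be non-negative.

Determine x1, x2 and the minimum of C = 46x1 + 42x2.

Feasible corners and C = 46x1 + 42x2:
  (0, 95) → C = 3990
  (174, 0) → C = 8004
  (231/4, 93/4) → C = 3633
  (7/2, 155/2) → C = 3416
The feasible region is unbounded (it extends along (0, 1), (1, 0)), but C strictly increases along every unbounded feasible direction, so there is no improving ray and the minimum is attained at a vertex.

The binding constraints are 2x1 + 2x2 = 162 and 5x1 + x2 = 95.
Solving simultaneously gives x1 = 7/2, x2 = 155/2.

x1 = 7/2, x2 = 155/2, minimum C = 3416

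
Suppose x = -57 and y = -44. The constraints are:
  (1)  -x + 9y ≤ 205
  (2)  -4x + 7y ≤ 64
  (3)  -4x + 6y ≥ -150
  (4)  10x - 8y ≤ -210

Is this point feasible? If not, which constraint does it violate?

(1): -339 ≤ 205 ✓
(2): -80 ≤ 64 ✓
(3): -36 ≥ -150 ✓
(4): -218 ≤ -210 ✓

feasible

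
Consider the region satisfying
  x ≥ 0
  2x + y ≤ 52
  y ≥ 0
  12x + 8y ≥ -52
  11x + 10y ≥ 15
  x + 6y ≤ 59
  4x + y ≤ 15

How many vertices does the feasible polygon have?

Intersecting each pair of boundary lines and keeping only the points that satisfy every inequality leaves:
  (0, 3/2)
  (0, 59/6)
  (15/11, 0)
  (15/4, 0)
  (31/23, 221/23)

5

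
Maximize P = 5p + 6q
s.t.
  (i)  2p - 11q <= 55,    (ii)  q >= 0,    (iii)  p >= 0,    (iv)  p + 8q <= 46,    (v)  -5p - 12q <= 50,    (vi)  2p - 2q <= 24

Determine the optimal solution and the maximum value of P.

p = 142/9, q = 34/9, maximum P = 914/9

Vertices and P = 5p + 6q:
  (0, 0) → P = 0
  (12, 0) → P = 60
  (0, 23/4) → P = 69/2
  (142/9, 34/9) → P = 914/9

The optimum lies where p + 8q = 46 and 2p - 2q = 24.
Solving simultaneously gives p = 142/9, q = 34/9.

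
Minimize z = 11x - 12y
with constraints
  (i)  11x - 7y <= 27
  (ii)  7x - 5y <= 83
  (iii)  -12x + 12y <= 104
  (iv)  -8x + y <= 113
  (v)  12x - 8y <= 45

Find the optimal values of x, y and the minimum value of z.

x = 263/12, y = 367/12, minimum z = -1511/12

Corner points and z = 11x - 12y:
  (263/12, 367/12) → z = -1511/12
  (-818/45, -1459/45) → z = 1702/9
  (-313/21, -131/21) → z = -1871/21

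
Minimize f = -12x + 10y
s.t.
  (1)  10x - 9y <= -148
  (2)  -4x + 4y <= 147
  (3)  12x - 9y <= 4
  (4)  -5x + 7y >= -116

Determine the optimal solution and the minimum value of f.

Corner points and f = -12x + 10y:
  (76, 908/9) → f = 872/9
  (-416/5, -76) → f = 1192/5
  (1339/12, 445/3) → f = 433/3
  (-1493/8, -1199/8) → f = 2963/4

x = 76, y = 908/9, minimum f = 872/9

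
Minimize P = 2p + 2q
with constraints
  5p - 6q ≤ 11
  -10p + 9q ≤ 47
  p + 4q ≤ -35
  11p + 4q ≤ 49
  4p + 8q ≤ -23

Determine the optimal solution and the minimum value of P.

Extreme points and P = 2p + 2q:
  (-127/5, -23) → P = -484/5
  (-83/13, -93/13) → P = -352/13
  (-503/49, -303/49) → P = -1612/49

At the optimal vertex, 5p - 6q = 11 and -10p + 9q = 47.
Solving simultaneously gives p = -127/5, q = -23.

p = -127/5, q = -23, minimum P = -484/5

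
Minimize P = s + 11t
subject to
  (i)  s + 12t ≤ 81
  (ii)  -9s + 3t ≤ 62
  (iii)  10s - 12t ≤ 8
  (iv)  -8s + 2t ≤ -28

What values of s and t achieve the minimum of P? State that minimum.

Corner points and P = s + 11t:
  (89/11, 401/66) → P = 4945/66
  (249/49, 310/49) → P = 3659/49
  (80/19, 54/19) → P = 674/19

At the optimal vertex, 10s - 12t = 8 and -8s + 2t = -28.
Solving simultaneously gives s = 80/19, t = 54/19.

s = 80/19, t = 54/19, minimum P = 674/19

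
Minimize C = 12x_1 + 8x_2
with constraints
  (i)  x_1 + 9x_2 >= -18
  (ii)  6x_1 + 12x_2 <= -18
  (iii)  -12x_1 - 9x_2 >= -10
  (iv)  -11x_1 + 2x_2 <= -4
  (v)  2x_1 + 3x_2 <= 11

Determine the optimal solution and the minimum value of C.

Feasible corners and C = 12x_1 + 8x_2:
  (9/7, -15/7) → C = -12/7
  (0, -2) → C = -16
  (1/12, -37/24) → C = -34/3

At the optimal vertex, x_1 + 9x_2 = -18 and -11x_1 + 2x_2 = -4.
Solving simultaneously gives x_1 = 0, x_2 = -2.

x_1 = 0, x_2 = -2, minimum C = -16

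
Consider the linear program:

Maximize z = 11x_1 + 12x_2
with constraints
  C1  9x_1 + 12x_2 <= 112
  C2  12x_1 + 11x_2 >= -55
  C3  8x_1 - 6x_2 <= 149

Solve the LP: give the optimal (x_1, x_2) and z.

Vertices and z = 11x_1 + 12x_2:
  (-1892/45, 613/15) → z = 1256/45
  (82/5, -89/30) → z = 724/5
  (1309/160, -557/40) → z = -12337/160

x_1 = 82/5, x_2 = -89/30, maximum z = 724/5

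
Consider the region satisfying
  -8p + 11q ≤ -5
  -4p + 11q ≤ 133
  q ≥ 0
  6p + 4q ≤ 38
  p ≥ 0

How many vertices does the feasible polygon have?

3

Of the 10 pairwise boundary intersections, those satisfying every inequality are:
  (5/8, 0)
  (219/49, 137/49)
  (19/3, 0)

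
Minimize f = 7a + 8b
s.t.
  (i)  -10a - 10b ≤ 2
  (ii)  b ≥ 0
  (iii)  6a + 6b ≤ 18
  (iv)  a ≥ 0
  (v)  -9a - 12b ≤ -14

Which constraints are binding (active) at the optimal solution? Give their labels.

(iv) and (v)

Corner points and f = 7a + 8b:
  (3, 0) → f = 21
  (14/9, 0) → f = 98/9
  (0, 3) → f = 24
  (0, 7/6) → f = 28/3

The minimum is at (0, 7/6). Substituting into each constraint, equality holds for (iv) and (v); the remaining constraints have slack.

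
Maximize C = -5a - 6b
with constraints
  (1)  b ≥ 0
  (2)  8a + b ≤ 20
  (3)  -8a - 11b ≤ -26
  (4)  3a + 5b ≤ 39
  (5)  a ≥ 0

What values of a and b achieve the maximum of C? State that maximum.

Feasible corners and C = -5a - 6b:
  (97/40, 3/5) → C = -629/40
  (61/37, 252/37) → C = -1817/37
  (0, 26/11) → C = -156/11
  (0, 39/5) → C = -234/5

a = 0, b = 26/11, maximum C = -156/11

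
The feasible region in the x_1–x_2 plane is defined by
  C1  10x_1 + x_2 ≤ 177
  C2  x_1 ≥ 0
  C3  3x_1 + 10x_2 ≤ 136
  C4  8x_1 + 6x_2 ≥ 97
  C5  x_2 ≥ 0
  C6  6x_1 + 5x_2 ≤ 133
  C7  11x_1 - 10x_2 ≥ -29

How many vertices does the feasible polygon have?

6

Intersecting each pair of boundary lines and keeping only the points that satisfy every inequality leaves:
  (177/10, 0)
  (188/11, 67/11)
  (130/9, 139/15)
  (107/14, 1583/140)
  (97/8, 0)
  (398/73, 1299/146)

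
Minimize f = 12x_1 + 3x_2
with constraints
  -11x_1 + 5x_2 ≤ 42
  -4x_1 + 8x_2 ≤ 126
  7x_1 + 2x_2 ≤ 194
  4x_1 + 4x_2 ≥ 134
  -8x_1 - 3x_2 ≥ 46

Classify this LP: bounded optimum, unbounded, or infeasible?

The boundaries -11x_1 + 5x_2 = 42 and -8x_1 - 3x_2 = 46 meet at (-356/73, -170/73), but that point violates 4x_1 + 4x_2 ≥ 134. Every candidate vertex is excluded by some other constraint, so the feasible region is empty.

infeasible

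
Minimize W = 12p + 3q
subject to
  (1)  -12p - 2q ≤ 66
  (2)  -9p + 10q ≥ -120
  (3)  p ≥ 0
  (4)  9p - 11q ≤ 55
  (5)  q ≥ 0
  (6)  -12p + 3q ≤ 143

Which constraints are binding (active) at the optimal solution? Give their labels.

Feasible corners and W = 12p + 3q:
  (770/9, 65) → W = 3665/3
  (0, 0) → W = 0
  (0, 143/3) → W = 143
  (55/9, 0) → W = 220/3
The feasible region is unbounded (it extends along (10, 9), (1, 4)), but W strictly increases along every unbounded feasible direction, so there is no improving ray and the minimum is attained at a vertex.

The minimum is at (0, 0). Substituting into each constraint, equality holds for (3) and (5); the remaining constraints have slack.

(3) and (5)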